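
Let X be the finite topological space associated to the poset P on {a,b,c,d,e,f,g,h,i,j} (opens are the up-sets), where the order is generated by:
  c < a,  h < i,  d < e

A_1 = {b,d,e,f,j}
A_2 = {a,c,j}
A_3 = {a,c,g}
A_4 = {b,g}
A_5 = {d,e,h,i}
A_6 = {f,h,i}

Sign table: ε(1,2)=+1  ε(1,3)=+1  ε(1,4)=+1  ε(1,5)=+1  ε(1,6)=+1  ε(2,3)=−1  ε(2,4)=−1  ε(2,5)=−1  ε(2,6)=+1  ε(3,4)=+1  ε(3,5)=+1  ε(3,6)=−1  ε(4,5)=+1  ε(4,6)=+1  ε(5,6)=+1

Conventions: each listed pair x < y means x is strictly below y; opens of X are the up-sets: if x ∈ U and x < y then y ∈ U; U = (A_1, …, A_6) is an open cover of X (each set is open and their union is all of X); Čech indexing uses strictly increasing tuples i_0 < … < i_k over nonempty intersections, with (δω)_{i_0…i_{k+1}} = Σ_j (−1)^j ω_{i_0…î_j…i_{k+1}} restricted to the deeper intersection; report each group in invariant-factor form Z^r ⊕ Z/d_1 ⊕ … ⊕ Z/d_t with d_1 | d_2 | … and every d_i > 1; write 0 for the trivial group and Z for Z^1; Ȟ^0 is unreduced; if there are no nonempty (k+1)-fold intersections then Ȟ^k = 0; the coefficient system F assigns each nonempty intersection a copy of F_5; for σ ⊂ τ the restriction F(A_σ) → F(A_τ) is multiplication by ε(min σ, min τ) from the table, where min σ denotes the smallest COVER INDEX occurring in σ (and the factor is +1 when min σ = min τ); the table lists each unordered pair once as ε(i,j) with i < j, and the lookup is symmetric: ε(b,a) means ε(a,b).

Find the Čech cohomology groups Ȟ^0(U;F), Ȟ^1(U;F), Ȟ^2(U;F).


nonempty overlaps:
  A12={j} A14={b} A15={d,e} A16={f} A23={a,c} A34={g} A56={h,i}
C dims 6,7; δ0: rk_F5 6
degree 0: 6−6−0 = 0 → Ȟ^0 ≅ 0
degree 1: 7−0−6 = 1 → Ȟ^1 ≅ Z/5
degree 2: 0−0−0 = 0 → Ȟ^2 ≅ 0

Ȟ^0(U;F) ≅ 0, Ȟ^1(U;F) ≅ Z/5, Ȟ^2(U;F) ≅ 0


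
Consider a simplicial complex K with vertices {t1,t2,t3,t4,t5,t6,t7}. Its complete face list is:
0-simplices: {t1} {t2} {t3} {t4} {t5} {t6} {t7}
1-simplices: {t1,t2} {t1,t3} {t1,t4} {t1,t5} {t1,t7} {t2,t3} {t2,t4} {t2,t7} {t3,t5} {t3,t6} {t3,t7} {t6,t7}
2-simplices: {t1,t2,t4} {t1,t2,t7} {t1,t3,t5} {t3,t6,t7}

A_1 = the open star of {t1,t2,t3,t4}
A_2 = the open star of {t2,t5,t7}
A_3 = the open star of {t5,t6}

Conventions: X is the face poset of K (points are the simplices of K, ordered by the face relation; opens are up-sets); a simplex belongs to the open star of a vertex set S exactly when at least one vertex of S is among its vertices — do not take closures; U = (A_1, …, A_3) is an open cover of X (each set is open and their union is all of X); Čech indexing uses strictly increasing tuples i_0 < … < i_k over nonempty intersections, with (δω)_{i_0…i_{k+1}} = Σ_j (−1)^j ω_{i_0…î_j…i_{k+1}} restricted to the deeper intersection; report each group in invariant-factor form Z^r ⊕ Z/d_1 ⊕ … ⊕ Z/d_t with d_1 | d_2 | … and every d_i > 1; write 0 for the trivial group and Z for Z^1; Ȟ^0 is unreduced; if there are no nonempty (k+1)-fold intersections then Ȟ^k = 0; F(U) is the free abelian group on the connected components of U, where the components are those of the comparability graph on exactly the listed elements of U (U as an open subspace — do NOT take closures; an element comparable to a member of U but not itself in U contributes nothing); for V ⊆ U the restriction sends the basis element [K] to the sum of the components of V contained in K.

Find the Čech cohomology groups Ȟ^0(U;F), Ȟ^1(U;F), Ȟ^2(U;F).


Ȟ^0 ≅ Z, Ȟ^1 ≅ Z and Ȟ^2 ≅ 0

nonempty intersections:
  A1={{t1},{t2},{t3},{t4},{t1,t2},{t1,t3},{t1,t4},{t1,t5},{t1,t7},{t2,t3},{t2,t4},{t2,t7},{t3,t5},{t3,t6},{t3,t7},{t1,t2,t4},{t1,t2,t7},{t1,t3,t5},{t3,t6,t7}} A2={{t2},{t5},{t7},{t1,t2},{t1,t5},{t1,t7},{t2,t3},{t2,t4},{t2,t7},{t3,t5},{t3,t7},{t6,t7},{t1,t2,t4},{t1,t2,t7},{t1,t3,t5},{t3,t6,t7}} A3={{t5},{t6},{t1,t5},{t3,t5},{t3,t6},{t6,t7},{t1,t3,t5},{t3,t6,t7}}
  A12={{t2},{t1,t2},{t1,t5},{t1,t7},{t2,t3},{t2,t4},{t2,t7},{t3,t5},{t3,t7},{t1,t2,t4},{t1,t2,t7},{t1,t3,t5},{t3,t6,t7}} A13={{t1,t5},{t3,t5},{t3,t6},{t1,t3,t5},{t3,t6,t7}} A23={{t5},{t1,t5},{t3,t5},{t6,t7},{t1,t3,t5},{t3,t6,t7}}
  A123={{t1,t5},{t3,t5},{t1,t3,t5},{t3,t6,t7}}
components per intersection:
  A1: {{t1},{t2},{t3},{t4},{t1,t2},{t1,t3},{t1,t4},{t1,t5},{t1,t7},{t2,t3},{t2,t4},{t2,t7},{t3,t5},{t3,t6},{t3,t7},{t1,t2,t4},{t1,t2,t7},{t1,t3,t5},{t3,t6,t7}}
  A2: {{t2},{t7},{t1,t2},{t1,t7},{t2,t3},{t2,t4},{t2,t7},{t3,t7},{t6,t7},{t1,t2,t4},{t1,t2,t7},{t3,t6,t7}} {{t5},{t1,t5},{t3,t5},{t1,t3,t5}}
  A3: {{t5},{t1,t5},{t3,t5},{t1,t3,t5}} {{t6},{t3,t6},{t6,t7},{t3,t6,t7}}
  A12: {{t2},{t1,t2},{t1,t7},{t2,t3},{t2,t4},{t2,t7},{t1,t2,t4},{t1,t2,t7}} {{t1,t5},{t3,t5},{t1,t3,t5}} {{t3,t7},{t3,t6,t7}}
  A13: {{t1,t5},{t3,t5},{t1,t3,t5}} {{t3,t6},{t3,t6,t7}}
  A23: {{t5},{t1,t5},{t3,t5},{t1,t3,t5}} {{t6,t7},{t3,t6,t7}}
  A123: {{t1,t5},{t3,t5},{t1,t3,t5}} {{t3,t6,t7}}
C dims 5,7,2; δ0: rk 4, SNF 1^4; δ1: rk 2, SNF 1^2
Ȟ^0: (5−4)−0=1 ⇒ Z
Ȟ^1: (7−2)−4=1 ⇒ Z
Ȟ^2: (2−0)−2=0 ⇒ 0


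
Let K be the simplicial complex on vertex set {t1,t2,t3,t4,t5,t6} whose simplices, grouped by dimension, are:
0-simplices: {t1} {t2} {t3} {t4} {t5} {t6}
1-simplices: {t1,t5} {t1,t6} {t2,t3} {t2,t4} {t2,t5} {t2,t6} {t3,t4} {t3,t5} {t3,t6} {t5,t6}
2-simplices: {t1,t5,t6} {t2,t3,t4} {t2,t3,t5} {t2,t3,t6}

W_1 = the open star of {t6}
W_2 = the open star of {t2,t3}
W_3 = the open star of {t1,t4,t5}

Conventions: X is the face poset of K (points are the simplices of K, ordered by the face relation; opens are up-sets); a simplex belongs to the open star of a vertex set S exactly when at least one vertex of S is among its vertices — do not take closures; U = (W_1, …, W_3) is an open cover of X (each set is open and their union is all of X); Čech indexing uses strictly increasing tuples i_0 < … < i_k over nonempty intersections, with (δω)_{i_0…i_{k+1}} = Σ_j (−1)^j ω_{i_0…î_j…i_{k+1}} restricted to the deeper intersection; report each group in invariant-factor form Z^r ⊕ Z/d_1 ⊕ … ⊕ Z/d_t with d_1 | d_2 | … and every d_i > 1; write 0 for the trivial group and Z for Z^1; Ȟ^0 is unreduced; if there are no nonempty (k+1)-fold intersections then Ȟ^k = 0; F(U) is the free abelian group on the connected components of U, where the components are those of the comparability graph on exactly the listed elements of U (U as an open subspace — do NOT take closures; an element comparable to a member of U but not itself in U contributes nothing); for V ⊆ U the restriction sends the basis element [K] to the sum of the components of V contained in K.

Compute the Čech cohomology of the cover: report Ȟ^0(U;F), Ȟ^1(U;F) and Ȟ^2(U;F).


nerve of the cover:
  W1={{t6},{t1,t6},{t2,t6},{t3,t6},{t5,t6},{t1,t5,t6},{t2,t3,t6}} W2={{t2},{t3},{t2,t3},{t2,t4},{t2,t5},{t2,t6},{t3,t4},{t3,t5},{t3,t6},{t2,t3,t4},{t2,t3,t5},{t2,t3,t6}} W3={{t1},{t4},{t5},{t1,t5},{t1,t6},{t2,t4},{t2,t5},{t3,t4},{t3,t5},{t5,t6},{t1,t5,t6},{t2,t3,t4},{t2,t3,t5}}
  W12={{t2,t6},{t3,t6},{t2,t3,t6}} W13={{t1,t6},{t5,t6},{t1,t5,t6}} W23={{t2,t4},{t2,t5},{t3,t4},{t3,t5},{t2,t3,t4},{t2,t3,t5}}
components per intersection:
  W1: {{t6},{t1,t6},{t2,t6},{t3,t6},{t5,t6},{t1,t5,t6},{t2,t3,t6}}
  W2: {{t2},{t3},{t2,t3},{t2,t4},{t2,t5},{t2,t6},{t3,t4},{t3,t5},{t3,t6},{t2,t3,t4},{t2,t3,t5},{t2,t3,t6}}
  W3: {{t1},{t5},{t1,t5},{t1,t6},{t2,t5},{t3,t5},{t5,t6},{t1,t5,t6},{t2,t3,t5}} {{t4},{t2,t4},{t3,t4},{t2,t3,t4}}
  W12: {{t2,t6},{t3,t6},{t2,t3,t6}}
  W13: {{t1,t6},{t5,t6},{t1,t5,t6}}
  W23: {{t2,t4},{t3,t4},{t2,t3,t4}} {{t2,t5},{t3,t5},{t2,t3,t5}}
C dims 4,4; δ0: rk 3, SNF 1^3
Ȟ^0 = (4 − 3) − 0 = 1, so Ȟ^0 ≅ Z
Ȟ^1 = (4 − 0) − 3 = 1, so Ȟ^1 ≅ Z
Ȟ^2 = (0 − 0) − 0 = 0, so Ȟ^2 ≅ 0

Ȟ^0(U;F) ≅ Z,  Ȟ^1(U;F) ≅ Z,  Ȟ^2(U;F) ≅ 0


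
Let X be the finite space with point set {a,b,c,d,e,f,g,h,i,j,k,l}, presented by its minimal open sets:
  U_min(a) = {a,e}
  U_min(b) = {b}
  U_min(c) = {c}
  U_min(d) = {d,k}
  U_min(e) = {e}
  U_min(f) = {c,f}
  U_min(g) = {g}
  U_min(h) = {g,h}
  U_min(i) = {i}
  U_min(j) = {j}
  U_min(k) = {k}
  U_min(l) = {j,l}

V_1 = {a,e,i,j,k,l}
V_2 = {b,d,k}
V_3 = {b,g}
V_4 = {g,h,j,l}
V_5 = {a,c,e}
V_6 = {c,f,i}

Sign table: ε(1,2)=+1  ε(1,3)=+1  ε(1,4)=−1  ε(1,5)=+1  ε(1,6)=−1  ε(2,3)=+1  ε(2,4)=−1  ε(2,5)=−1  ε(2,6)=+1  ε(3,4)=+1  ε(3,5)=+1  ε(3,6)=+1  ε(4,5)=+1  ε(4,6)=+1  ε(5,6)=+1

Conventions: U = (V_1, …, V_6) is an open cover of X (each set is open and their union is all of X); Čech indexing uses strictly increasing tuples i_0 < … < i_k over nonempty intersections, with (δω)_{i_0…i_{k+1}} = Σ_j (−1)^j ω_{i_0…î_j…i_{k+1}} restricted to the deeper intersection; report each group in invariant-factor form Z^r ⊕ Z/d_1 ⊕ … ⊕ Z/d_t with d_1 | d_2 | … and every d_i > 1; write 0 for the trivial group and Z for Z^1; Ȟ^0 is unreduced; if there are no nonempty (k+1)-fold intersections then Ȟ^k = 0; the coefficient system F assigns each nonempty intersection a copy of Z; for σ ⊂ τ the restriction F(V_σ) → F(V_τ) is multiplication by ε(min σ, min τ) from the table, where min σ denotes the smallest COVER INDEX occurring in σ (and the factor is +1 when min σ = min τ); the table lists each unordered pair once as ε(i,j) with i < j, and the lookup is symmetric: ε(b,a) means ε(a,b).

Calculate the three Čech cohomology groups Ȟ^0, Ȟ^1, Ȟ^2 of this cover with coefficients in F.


nerve of the cover:
  V12={k} V14={j,l} V15={a,e} V16={i} V23={b} V34={g} V56={c}
C dims 6,7; δ0: rk 6, SNF 1^5·2
Ȟ^0 = (6 − 6) − 0 = 0, so Ȟ^0 ≅ 0
Ȟ^1 = (7 − 0) − 6 = 1 plus torsion [2], so Ȟ^1 ≅ Z ⊕ Z/2
Ȟ^2 = (0 − 0) − 0 = 0, so Ȟ^2 ≅ 0

Ȟ^0 ≅ 0, Ȟ^1 ≅ Z ⊕ Z/2, Ȟ^2 ≅ 0


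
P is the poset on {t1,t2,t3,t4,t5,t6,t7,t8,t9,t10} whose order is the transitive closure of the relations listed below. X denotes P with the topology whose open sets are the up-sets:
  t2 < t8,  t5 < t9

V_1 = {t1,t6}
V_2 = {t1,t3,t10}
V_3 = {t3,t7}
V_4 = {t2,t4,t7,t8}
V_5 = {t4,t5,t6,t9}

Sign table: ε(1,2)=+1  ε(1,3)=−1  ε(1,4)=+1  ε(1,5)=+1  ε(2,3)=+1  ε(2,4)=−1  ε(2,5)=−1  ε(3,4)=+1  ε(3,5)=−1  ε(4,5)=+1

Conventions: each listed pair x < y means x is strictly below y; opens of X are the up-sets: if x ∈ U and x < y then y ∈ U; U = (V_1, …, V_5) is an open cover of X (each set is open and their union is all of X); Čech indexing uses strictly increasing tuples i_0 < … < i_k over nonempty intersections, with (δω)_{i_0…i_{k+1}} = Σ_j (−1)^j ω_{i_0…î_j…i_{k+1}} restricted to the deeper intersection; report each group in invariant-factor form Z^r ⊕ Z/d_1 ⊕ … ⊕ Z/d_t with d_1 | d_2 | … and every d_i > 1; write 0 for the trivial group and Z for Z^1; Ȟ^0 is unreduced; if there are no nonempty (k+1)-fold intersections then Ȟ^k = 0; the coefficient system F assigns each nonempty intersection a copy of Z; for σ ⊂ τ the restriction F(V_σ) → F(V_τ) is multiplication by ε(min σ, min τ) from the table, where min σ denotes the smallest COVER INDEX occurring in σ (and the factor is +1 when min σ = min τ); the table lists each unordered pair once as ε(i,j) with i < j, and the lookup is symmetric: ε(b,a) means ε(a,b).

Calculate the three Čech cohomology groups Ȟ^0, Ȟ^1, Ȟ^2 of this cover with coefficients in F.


nonempty overlaps:
  V12={t1} V15={t6} V23={t3} V34={t7} V45={t4}
C dims 5,5; δ0: rk 4, SNF 1^4
degree 0: 5−4−0 = 1 → Ȟ^0 ≅ Z
degree 1: 5−0−4 = 1 → Ȟ^1 ≅ Z
degree 2: 0−0−0 = 0 → Ȟ^2 ≅ 0

Ȟ^0 ≅ Z, Ȟ^1 ≅ Z, Ȟ^2 ≅ 0


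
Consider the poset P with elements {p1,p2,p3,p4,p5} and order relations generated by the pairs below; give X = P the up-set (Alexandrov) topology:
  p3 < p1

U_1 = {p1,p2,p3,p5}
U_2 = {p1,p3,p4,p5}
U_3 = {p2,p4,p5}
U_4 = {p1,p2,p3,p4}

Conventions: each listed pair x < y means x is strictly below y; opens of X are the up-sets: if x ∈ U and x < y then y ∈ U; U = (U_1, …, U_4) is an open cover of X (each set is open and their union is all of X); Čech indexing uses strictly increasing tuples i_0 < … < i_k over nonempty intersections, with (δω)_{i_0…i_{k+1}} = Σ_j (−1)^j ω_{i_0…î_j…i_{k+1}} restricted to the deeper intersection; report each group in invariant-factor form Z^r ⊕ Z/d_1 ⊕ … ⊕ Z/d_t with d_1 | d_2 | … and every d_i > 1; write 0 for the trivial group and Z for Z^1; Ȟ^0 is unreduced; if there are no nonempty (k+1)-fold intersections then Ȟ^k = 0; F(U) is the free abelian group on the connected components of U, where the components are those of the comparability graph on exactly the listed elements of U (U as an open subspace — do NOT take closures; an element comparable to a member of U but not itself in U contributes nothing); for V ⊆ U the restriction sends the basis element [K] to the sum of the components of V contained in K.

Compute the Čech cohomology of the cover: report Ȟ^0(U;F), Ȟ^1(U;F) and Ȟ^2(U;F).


Ȟ^0(U;F) ≅ Z^4; Ȟ^1(U;F) ≅ 0; Ȟ^2(U;F) ≅ 0

nonempty overlaps:
  U12={p1,p3,p5} U13={p2,p5} U14={p1,p2,p3} U23={p4,p5} U24={p1,p3,p4} U34={p2,p4}
  U123={p5} U124={p1,p3} U134={p2} U234={p4}
components per intersection:
  U1: {p1,p3} {p2} {p5}
  U2: {p1,p3} {p4} {p5}
  U3: {p2} {p4} {p5}
  U4: {p1,p3} {p2} {p4}
  U12: {p1,p3} {p5}
  U13: {p2} {p5}
  U14: {p1,p3} {p2}
  U23: {p4} {p5}
  U24: {p1,p3} {p4}
  U34: {p2} {p4}
  U123: {p5}
  U124: {p1,p3}
  U134: {p2}
  U234: {p4}
C dims 12,12,4; δ0: rk 8, SNF 1^8; δ1: rk 4, SNF 1^4
degree 0: 12−8−0 = 4 → Ȟ^0 ≅ Z^4
degree 1: 12−4−8 = 0 → Ȟ^1 ≅ 0
degree 2: 4−0−4 = 0 → Ȟ^2 ≅ 0


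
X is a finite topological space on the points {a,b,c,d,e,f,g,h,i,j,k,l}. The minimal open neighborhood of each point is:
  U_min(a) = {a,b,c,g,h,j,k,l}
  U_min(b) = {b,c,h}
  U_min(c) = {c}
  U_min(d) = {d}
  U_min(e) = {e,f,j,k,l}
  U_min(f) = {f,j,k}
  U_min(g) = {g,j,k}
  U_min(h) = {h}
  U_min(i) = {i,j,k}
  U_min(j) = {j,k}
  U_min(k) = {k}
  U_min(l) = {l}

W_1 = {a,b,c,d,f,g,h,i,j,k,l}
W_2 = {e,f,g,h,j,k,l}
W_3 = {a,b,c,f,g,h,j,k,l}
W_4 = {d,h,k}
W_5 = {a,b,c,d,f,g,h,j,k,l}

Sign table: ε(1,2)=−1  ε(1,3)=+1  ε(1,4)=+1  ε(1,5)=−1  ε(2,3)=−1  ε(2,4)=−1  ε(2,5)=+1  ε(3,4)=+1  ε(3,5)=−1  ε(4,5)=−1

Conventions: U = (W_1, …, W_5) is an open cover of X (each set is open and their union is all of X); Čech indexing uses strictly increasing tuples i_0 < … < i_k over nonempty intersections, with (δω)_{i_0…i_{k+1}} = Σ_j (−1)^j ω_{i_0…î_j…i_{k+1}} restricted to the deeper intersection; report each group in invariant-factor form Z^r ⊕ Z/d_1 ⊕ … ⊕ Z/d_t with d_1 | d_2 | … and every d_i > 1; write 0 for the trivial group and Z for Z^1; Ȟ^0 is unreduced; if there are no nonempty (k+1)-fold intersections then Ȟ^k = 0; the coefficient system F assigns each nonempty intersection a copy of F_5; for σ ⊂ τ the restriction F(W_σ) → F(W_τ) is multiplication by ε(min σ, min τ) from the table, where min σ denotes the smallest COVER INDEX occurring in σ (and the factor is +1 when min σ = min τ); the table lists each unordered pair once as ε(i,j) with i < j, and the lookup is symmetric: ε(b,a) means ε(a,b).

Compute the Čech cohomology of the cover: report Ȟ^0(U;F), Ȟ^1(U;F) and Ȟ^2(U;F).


nonempty overlaps:
  W12={f,g,h,j,k,l} W13={a,b,c,f,g,h,j,k,l} W14={d,h,k} W15={a,b,c,d,f,g,h,j,k,l} W23={f,g,h,j,k,l} W24={h,k} W25={f,g,h,j,k,l} W34={h,k} W35={a,b,c,f,g,h,j,k,l} W45={d,h,k}
  W123={f,g,h,j,k,l} W124={h,k} W125={f,g,h,j,k,l} W134={h,k} W135={a,b,c,f,g,h,j,k,l} W145={d,h,k} W234={h,k} W235={f,g,h,j,k,l} W245={h,k} W345={h,k}
  W1234={h,k} W1235={f,g,h,j,k,l} W1245={h,k} W1345={h,k} W2345={h,k}
  W12345={h,k}
C dims 5,10,10,5; δ0: rk_F5 4; δ1: rk_F5 6; δ2: rk_F5 4
degree 0: 5−4−0 = 1 → Ȟ^0 ≅ Z/5
degree 1: 10−6−4 = 0 → Ȟ^1 ≅ 0
degree 2: 10−4−6 = 0 → Ȟ^2 ≅ 0

Ȟ^0 = Z/5,  Ȟ^1 = 0,  Ȟ^2 = 0


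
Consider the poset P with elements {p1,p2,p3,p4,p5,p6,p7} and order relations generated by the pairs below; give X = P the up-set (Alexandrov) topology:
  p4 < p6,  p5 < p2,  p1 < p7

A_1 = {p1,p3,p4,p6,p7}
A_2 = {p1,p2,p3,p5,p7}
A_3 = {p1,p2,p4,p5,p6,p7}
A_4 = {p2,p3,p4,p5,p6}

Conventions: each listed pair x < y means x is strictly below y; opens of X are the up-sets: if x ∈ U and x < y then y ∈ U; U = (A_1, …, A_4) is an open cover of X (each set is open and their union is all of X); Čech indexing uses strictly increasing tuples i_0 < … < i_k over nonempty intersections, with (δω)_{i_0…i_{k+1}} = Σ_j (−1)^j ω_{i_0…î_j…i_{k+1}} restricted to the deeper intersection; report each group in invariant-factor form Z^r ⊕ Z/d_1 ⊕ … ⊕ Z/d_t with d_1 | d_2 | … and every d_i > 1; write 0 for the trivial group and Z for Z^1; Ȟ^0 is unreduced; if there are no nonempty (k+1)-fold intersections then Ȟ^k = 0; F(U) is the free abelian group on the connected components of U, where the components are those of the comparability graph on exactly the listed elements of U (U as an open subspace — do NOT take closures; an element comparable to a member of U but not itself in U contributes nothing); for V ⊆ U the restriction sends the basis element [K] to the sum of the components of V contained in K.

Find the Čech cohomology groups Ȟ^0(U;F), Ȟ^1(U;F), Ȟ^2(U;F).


Ȟ^0 = Z^4,  Ȟ^1 = 0,  Ȟ^2 = 0

nonempty intersections:
  A12={p1,p3,p7} A13={p1,p4,p6,p7} A14={p3,p4,p6} A23={p1,p2,p5,p7} A24={p2,p3,p5} A34={p2,p4,p5,p6}
  A123={p1,p7} A124={p3} A134={p4,p6} A234={p2,p5}
components per intersection:
  A1: {p1,p7} {p3} {p4,p6}
  A2: {p1,p7} {p2,p5} {p3}
  A3: {p1,p7} {p2,p5} {p4,p6}
  A4: {p2,p5} {p3} {p4,p6}
  A12: {p1,p7} {p3}
  A13: {p1,p7} {p4,p6}
  A14: {p3} {p4,p6}
  A23: {p1,p7} {p2,p5}
  A24: {p2,p5} {p3}
  A34: {p2,p5} {p4,p6}
  A123: {p1,p7}
  A124: {p3}
  A134: {p4,p6}
  A234: {p2,p5}
C dims 12,12,4; δ0: rk 8, SNF 1^8; δ1: rk 4, SNF 1^4
Ȟ^0: (12−8)−0=4 ⇒ Z^4
Ȟ^1: (12−4)−8=0 ⇒ 0
Ȟ^2: (4−0)−4=0 ⇒ 0


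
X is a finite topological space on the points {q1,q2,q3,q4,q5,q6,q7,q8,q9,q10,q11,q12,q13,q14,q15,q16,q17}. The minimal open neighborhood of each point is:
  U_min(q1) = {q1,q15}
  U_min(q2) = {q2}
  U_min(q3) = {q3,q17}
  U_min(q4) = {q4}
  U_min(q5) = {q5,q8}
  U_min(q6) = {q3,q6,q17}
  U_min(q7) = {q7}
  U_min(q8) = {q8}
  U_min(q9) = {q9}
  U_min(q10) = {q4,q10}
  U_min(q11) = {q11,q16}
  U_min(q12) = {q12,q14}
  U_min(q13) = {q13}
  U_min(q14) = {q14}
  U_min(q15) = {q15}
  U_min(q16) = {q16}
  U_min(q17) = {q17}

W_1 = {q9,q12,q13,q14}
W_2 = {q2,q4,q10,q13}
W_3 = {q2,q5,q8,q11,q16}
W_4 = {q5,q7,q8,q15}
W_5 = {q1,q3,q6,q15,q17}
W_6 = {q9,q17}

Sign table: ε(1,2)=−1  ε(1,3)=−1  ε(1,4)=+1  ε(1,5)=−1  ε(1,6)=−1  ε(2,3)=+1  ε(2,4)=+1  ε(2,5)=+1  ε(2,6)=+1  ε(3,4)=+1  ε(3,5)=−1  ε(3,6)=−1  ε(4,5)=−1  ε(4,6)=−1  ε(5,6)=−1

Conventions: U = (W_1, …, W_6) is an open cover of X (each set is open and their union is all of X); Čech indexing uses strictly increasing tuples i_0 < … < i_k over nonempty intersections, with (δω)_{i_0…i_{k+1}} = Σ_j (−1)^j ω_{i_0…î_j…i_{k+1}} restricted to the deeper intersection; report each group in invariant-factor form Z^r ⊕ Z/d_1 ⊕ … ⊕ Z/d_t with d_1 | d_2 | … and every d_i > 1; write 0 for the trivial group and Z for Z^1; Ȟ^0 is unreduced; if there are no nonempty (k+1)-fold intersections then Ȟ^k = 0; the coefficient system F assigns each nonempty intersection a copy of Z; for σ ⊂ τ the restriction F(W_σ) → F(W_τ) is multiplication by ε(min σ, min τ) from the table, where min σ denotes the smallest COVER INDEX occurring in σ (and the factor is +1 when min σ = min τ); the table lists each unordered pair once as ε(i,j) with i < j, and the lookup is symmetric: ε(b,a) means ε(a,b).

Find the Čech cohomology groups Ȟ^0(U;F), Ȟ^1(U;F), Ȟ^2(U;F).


nonempty overlaps:
  W12={q13} W16={q9} W23={q2} W34={q5,q8} W45={q15} W56={q17}
C dims 6,6; δ0: rk 5, SNF 1^5
degree 0: 6−5−0 = 1 → Ȟ^0 ≅ Z
degree 1: 6−0−5 = 1 → Ȟ^1 ≅ Z
degree 2: 0−0−0 = 0 → Ȟ^2 ≅ 0

Ȟ^0(U;F) ≅ Z, Ȟ^1(U;F) ≅ Z and Ȟ^2(U;F) ≅ 0


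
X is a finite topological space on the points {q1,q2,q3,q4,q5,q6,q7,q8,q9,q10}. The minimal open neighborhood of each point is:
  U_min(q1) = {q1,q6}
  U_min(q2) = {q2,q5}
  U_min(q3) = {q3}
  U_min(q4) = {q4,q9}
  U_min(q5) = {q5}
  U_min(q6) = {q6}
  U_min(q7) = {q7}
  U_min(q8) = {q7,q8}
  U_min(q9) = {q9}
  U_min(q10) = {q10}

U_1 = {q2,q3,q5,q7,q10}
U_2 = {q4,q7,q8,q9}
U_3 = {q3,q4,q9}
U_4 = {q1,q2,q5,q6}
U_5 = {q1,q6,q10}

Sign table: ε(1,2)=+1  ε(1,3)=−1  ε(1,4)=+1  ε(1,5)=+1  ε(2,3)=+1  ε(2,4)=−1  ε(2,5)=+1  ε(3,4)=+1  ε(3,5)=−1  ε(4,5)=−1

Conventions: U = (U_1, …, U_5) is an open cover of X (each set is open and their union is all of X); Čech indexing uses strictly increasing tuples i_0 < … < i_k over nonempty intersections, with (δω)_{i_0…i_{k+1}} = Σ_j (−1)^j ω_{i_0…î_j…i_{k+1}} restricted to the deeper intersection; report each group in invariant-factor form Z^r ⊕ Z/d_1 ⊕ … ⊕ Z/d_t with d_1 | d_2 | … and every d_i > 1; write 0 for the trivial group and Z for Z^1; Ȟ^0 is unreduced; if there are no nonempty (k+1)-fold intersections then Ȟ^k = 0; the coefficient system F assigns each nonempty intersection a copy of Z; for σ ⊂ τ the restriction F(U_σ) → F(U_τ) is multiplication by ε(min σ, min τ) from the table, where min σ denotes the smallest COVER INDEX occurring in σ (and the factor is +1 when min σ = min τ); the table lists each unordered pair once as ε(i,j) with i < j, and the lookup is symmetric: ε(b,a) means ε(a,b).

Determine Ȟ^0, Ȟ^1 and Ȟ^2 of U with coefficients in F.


nonempty intersections:
  U12={q7} U13={q3} U14={q2,q5} U15={q10} U23={q4,q9} U45={q1,q6}
C dims 5,6; δ0: rk 5, SNF 1^4·2
Ȟ^0: (5−5)−0=0 ⇒ 0
Ȟ^1: (6−0)−5=1 plus torsion [2] ⇒ Z ⊕ Z/2
Ȟ^2: (0−0)−0=0 ⇒ 0

Ȟ^0 ≅ 0, Ȟ^1 ≅ Z ⊕ Z/2 and Ȟ^2 ≅ 0


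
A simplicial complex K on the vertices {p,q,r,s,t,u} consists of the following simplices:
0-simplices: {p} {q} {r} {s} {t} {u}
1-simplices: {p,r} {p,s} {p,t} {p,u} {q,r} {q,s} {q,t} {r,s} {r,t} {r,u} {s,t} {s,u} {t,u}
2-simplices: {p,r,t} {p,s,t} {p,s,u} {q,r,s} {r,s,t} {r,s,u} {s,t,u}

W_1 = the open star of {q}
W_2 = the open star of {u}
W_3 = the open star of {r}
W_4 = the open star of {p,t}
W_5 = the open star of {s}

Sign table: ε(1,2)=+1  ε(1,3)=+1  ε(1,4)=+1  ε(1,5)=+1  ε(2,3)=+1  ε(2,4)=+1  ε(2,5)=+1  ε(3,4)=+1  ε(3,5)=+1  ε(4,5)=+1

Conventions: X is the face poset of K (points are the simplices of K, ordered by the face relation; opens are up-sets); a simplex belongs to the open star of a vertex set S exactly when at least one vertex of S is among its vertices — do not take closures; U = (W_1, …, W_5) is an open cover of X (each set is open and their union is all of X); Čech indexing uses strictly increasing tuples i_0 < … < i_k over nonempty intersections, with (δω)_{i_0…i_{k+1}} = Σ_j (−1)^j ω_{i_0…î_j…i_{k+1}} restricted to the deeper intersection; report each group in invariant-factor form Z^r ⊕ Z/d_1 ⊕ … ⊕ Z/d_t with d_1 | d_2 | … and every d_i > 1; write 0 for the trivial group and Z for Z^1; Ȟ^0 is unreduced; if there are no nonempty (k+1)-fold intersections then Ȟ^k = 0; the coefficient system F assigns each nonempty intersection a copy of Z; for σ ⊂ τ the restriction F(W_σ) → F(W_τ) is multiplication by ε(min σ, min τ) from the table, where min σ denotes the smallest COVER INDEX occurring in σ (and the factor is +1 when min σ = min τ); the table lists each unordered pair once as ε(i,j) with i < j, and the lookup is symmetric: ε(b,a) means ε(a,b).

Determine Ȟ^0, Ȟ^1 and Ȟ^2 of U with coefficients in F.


nerve of the cover:
  W1={{q},{q,r},{q,s},{q,t},{q,r,s}} W2={{u},{p,u},{r,u},{s,u},{t,u},{p,s,u},{r,s,u},{s,t,u}} W3={{r},{p,r},{q,r},{r,s},{r,t},{r,u},{p,r,t},{q,r,s},{r,s,t},{r,s,u}} W4={{p},{t},{p,r},{p,s},{p,t},{p,u},{q,t},{r,t},{s,t},{t,u},{p,r,t},{p,s,t},{p,s,u},{r,s,t},{s,t,u}} W5={{s},{p,s},{q,s},{r,s},{s,t},{s,u},{p,s,t},{p,s,u},{q,r,s},{r,s,t},{r,s,u},{s,t,u}}
  W13={{q,r},{q,r,s}} W14={{q,t}} W15={{q,s},{q,r,s}} W23={{r,u},{r,s,u}} W24={{p,u},{t,u},{p,s,u},{s,t,u}} W25={{s,u},{p,s,u},{r,s,u},{s,t,u}} W34={{p,r},{r,t},{p,r,t},{r,s,t}} W35={{r,s},{q,r,s},{r,s,t},{r,s,u}} W45={{p,s},{s,t},{p,s,t},{p,s,u},{r,s,t},{s,t,u}}
  W135={{q,r,s}} W235={{r,s,u}} W245={{p,s,u},{s,t,u}} W345={{r,s,t}}
C dims 5,9,4; δ0: rk 4, SNF 1^4; δ1: rk 4, SNF 1^4
Ȟ^0 = (5 − 4) − 0 = 1, so Ȟ^0 ≅ Z
Ȟ^1 = (9 − 4) − 4 = 1, so Ȟ^1 ≅ Z
Ȟ^2 = (4 − 0) − 4 = 0, so Ȟ^2 ≅ 0

Ȟ^0 = Z, Ȟ^1 = Z, Ȟ^2 = 0


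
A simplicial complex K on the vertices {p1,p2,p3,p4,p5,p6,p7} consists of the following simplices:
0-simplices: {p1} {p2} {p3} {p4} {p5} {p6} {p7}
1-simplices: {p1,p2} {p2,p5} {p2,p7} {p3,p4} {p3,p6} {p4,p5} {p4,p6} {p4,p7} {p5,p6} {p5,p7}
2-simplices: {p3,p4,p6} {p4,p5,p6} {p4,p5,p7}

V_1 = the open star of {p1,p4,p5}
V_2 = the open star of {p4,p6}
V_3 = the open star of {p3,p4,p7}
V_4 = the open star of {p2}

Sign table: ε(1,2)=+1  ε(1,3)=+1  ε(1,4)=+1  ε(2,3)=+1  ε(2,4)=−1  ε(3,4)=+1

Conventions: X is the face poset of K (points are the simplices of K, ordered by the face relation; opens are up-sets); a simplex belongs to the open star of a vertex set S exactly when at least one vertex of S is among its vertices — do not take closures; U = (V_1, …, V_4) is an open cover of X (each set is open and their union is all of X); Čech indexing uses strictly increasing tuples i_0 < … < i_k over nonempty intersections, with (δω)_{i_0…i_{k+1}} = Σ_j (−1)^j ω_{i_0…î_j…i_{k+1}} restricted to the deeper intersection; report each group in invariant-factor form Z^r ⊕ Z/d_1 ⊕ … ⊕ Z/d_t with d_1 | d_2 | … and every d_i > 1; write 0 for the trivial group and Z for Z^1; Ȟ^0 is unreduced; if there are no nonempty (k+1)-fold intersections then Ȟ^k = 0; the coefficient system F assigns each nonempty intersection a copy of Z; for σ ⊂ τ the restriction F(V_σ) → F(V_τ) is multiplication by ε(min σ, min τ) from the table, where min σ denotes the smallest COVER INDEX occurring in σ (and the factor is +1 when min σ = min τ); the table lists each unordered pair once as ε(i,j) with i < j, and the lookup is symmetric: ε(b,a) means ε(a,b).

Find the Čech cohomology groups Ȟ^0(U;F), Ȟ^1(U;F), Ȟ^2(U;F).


nerve of the cover:
  V1={{p1},{p4},{p5},{p1,p2},{p2,p5},{p3,p4},{p4,p5},{p4,p6},{p4,p7},{p5,p6},{p5,p7},{p3,p4,p6},{p4,p5,p6},{p4,p5,p7}} V2={{p4},{p6},{p3,p4},{p3,p6},{p4,p5},{p4,p6},{p4,p7},{p5,p6},{p3,p4,p6},{p4,p5,p6},{p4,p5,p7}} V3={{p3},{p4},{p7},{p2,p7},{p3,p4},{p3,p6},{p4,p5},{p4,p6},{p4,p7},{p5,p7},{p3,p4,p6},{p4,p5,p6},{p4,p5,p7}} V4={{p2},{p1,p2},{p2,p5},{p2,p7}}
  V12={{p4},{p3,p4},{p4,p5},{p4,p6},{p4,p7},{p5,p6},{p3,p4,p6},{p4,p5,p6},{p4,p5,p7}} V13={{p4},{p3,p4},{p4,p5},{p4,p6},{p4,p7},{p5,p7},{p3,p4,p6},{p4,p5,p6},{p4,p5,p7}} V14={{p1,p2},{p2,p5}} V23={{p4},{p3,p4},{p3,p6},{p4,p5},{p4,p6},{p4,p7},{p3,p4,p6},{p4,p5,p6},{p4,p5,p7}} V34={{p2,p7}}
  V123={{p4},{p3,p4},{p4,p5},{p4,p6},{p4,p7},{p3,p4,p6},{p4,p5,p6},{p4,p5,p7}}
C dims 4,5,1; δ0: rk 3, SNF 1^3; δ1: rk 1, SNF 1^1
Ȟ^0 = (4 − 3) − 0 = 1, so Ȟ^0 ≅ Z
Ȟ^1 = (5 − 1) − 3 = 1, so Ȟ^1 ≅ Z
Ȟ^2 = (1 − 0) − 1 = 0, so Ȟ^2 ≅ 0

Ȟ^0(U;F) ≅ Z,  Ȟ^1(U;F) ≅ Z,  Ȟ^2(U;F) ≅ 0


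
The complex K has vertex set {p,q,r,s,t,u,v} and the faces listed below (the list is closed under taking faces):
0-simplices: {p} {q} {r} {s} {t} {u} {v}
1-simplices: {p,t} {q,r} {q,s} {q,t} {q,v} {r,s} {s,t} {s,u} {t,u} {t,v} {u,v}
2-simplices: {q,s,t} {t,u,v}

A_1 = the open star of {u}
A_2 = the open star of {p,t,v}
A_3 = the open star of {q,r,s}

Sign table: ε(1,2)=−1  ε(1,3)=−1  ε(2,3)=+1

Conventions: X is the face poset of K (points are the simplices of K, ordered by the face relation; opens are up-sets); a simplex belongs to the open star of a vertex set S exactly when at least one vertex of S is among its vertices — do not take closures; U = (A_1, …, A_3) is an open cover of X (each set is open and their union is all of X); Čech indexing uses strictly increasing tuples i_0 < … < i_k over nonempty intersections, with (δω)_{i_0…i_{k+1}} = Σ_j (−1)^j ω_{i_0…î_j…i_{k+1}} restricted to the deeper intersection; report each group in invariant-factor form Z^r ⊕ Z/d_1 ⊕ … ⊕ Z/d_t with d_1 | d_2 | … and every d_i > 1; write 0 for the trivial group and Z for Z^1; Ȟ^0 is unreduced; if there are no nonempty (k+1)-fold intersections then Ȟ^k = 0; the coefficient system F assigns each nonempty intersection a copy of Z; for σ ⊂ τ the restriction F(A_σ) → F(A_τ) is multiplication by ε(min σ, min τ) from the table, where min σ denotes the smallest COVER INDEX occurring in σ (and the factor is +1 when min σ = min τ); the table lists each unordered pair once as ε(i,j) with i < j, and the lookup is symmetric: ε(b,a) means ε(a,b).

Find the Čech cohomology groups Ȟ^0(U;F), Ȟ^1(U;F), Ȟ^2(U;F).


Ȟ^0 = Z, Ȟ^1 = Z and Ȟ^2 = 0

intersection data:
  A1={{u},{s,u},{t,u},{u,v},{t,u,v}} A2={{p},{t},{v},{p,t},{q,t},{q,v},{s,t},{t,u},{t,v},{u,v},{q,s,t},{t,u,v}} A3={{q},{r},{s},{q,r},{q,s},{q,t},{q,v},{r,s},{s,t},{s,u},{q,s,t}}
  A12={{t,u},{u,v},{t,u,v}} A13={{s,u}} A23={{q,t},{q,v},{s,t},{q,s,t}}
C dims 3,3; δ0: rk 2, SNF 1^2
Ȟ^0 = (3 − 2) − 0 = 1, so Ȟ^0 ≅ Z
Ȟ^1 = (3 − 0) − 2 = 1, so Ȟ^1 ≅ Z
Ȟ^2 = (0 − 0) − 0 = 0, so Ȟ^2 ≅ 0


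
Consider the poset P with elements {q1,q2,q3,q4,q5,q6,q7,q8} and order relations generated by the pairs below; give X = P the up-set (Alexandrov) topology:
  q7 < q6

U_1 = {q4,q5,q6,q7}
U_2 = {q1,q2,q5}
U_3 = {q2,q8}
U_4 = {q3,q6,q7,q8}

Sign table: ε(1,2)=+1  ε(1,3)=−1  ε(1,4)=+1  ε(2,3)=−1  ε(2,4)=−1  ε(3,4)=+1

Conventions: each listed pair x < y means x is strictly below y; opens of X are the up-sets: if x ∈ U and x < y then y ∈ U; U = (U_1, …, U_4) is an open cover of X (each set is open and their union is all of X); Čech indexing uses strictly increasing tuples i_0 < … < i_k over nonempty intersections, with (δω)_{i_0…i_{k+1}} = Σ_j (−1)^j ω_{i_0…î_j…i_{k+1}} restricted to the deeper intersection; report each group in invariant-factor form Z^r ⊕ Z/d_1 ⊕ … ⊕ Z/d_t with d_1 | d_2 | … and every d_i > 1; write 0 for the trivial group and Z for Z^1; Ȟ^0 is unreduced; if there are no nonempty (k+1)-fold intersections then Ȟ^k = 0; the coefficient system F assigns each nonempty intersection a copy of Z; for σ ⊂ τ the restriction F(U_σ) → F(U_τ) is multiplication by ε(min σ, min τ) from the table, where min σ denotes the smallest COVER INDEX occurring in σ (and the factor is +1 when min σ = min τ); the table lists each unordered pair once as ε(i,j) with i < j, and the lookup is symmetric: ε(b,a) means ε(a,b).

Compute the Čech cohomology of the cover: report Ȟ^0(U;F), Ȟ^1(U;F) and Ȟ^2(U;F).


Ȟ^0 ≅ 0,  Ȟ^1 ≅ Z/2,  Ȟ^2 ≅ 0

cover nerve:
  U12={q5} U14={q6,q7} U23={q2} U34={q8}
C dims 4,4; δ0: rk 4, SNF 1^3·2
Ȟ^0: (4−4)−0=0 ⇒ 0
Ȟ^1: (4−0)−4=0 plus torsion [2] ⇒ Z/2
Ȟ^2: (0−0)−0=0 ⇒ 0


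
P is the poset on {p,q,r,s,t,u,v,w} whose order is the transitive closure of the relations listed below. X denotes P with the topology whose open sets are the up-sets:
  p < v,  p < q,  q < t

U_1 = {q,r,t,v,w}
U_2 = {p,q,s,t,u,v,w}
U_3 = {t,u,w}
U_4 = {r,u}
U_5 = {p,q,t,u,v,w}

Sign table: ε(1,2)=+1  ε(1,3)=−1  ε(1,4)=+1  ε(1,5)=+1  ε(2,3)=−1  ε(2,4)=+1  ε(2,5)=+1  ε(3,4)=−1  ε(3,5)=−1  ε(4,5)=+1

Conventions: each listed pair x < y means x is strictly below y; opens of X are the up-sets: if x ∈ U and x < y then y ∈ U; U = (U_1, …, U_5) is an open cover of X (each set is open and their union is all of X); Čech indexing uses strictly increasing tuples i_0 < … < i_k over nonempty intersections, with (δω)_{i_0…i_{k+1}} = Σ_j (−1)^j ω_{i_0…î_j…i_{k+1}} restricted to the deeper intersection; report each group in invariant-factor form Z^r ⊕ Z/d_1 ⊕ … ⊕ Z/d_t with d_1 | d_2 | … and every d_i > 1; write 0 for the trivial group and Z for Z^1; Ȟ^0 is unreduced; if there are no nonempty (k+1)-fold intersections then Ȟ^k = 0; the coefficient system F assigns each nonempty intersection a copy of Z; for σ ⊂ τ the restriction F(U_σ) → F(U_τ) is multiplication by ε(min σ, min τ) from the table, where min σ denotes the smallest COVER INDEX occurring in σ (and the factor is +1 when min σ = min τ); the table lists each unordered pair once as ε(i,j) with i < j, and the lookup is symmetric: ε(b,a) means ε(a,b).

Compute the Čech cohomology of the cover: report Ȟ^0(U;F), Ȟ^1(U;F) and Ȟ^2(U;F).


Ȟ^0 = Z, Ȟ^1 = Z, Ȟ^2 = 0

nerve of the cover:
  U12={q,t,v,w} U13={t,w} U14={r} U15={q,t,v,w} U23={t,u,w} U24={u} U25={p,q,t,u,v,w} U34={u} U35={t,u,w} U45={u}
  U123={t,w} U125={q,t,v,w} U135={t,w} U234={u} U235={t,u,w} U245={u} U345={u}
  U1235={t,w} U2345={u}
C dims 5,10,7,2; δ0: rk 4, SNF 1^4; δ1: rk 5, SNF 1^5; δ2: rk 2, SNF 1^2
Ȟ^0 = (5 − 4) − 0 = 1, so Ȟ^0 ≅ Z
Ȟ^1 = (10 − 5) − 4 = 1, so Ȟ^1 ≅ Z
Ȟ^2 = (7 − 2) − 5 = 0, so Ȟ^2 ≅ 0


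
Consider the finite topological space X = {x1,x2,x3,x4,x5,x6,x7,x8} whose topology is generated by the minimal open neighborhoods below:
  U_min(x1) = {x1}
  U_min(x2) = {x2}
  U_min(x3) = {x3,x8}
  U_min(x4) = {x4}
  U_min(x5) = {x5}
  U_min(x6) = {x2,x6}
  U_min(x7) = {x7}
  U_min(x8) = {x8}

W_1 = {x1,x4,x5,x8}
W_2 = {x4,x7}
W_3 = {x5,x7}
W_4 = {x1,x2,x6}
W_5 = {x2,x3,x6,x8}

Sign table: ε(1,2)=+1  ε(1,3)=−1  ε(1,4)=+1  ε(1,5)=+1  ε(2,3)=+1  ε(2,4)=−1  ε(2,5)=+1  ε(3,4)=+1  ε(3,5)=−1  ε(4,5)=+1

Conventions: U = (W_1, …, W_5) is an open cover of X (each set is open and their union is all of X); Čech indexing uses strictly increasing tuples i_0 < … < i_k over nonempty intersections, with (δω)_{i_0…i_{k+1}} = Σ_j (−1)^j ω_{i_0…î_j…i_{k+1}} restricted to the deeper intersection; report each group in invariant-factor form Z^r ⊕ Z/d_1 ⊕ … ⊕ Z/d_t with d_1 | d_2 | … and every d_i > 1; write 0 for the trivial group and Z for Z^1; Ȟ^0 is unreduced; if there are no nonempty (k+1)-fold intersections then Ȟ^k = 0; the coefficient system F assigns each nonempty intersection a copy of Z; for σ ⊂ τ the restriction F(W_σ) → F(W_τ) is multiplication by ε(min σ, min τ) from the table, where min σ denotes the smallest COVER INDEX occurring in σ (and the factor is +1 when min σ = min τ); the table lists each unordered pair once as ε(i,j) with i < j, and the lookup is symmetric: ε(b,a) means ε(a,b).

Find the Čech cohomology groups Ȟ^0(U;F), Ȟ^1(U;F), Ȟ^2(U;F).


Ȟ^0(U;F) ≅ 0; Ȟ^1(U;F) ≅ Z ⊕ Z/2; Ȟ^2(U;F) ≅ 0

nonempty overlaps:
  W12={x4} W13={x5} W14={x1} W15={x8} W23={x7} W45={x2,x6}
C dims 5,6; δ0: rk 5, SNF 1^4·2
degree 0: 5−5−0 = 0 → Ȟ^0 ≅ 0
degree 1: 6−0−5 = 1 plus torsion [2] → Ȟ^1 ≅ Z ⊕ Z/2
degree 2: 0−0−0 = 0 → Ȟ^2 ≅ 0


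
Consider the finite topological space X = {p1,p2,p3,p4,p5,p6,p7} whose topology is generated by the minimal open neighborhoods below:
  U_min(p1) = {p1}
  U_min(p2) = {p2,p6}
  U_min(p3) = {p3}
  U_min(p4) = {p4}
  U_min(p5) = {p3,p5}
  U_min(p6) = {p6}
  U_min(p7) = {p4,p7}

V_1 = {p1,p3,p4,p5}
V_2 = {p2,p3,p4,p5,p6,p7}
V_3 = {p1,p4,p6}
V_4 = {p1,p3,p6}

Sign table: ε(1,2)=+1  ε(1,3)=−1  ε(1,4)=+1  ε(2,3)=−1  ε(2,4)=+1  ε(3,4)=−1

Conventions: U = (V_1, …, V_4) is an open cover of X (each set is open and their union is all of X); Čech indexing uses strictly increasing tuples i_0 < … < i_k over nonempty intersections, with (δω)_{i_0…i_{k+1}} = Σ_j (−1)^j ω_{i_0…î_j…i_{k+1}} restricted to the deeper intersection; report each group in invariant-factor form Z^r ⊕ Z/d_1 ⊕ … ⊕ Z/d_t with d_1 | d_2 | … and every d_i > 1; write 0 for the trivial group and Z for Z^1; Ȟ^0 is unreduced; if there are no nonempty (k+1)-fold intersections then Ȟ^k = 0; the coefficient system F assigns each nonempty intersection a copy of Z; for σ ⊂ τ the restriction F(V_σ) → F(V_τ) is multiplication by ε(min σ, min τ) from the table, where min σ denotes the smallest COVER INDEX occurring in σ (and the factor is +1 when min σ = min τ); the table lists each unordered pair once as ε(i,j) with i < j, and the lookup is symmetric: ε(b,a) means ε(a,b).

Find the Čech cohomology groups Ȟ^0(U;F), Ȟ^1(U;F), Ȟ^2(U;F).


Ȟ^0(U;F) ≅ Z, Ȟ^1(U;F) ≅ 0, Ȟ^2(U;F) ≅ Z

nonempty intersections:
  V12={p3,p4,p5} V13={p1,p4} V14={p1,p3} V23={p4,p6} V24={p3,p6} V34={p1,p6}
  V123={p4} V124={p3} V134={p1} V234={p6}
C dims 4,6,4; δ0: rk 3, SNF 1^3; δ1: rk 3, SNF 1^3
Ȟ^0: (4−3)−0=1 ⇒ Z
Ȟ^1: (6−3)−3=0 ⇒ 0
Ȟ^2: (4−0)−3=1 ⇒ Z


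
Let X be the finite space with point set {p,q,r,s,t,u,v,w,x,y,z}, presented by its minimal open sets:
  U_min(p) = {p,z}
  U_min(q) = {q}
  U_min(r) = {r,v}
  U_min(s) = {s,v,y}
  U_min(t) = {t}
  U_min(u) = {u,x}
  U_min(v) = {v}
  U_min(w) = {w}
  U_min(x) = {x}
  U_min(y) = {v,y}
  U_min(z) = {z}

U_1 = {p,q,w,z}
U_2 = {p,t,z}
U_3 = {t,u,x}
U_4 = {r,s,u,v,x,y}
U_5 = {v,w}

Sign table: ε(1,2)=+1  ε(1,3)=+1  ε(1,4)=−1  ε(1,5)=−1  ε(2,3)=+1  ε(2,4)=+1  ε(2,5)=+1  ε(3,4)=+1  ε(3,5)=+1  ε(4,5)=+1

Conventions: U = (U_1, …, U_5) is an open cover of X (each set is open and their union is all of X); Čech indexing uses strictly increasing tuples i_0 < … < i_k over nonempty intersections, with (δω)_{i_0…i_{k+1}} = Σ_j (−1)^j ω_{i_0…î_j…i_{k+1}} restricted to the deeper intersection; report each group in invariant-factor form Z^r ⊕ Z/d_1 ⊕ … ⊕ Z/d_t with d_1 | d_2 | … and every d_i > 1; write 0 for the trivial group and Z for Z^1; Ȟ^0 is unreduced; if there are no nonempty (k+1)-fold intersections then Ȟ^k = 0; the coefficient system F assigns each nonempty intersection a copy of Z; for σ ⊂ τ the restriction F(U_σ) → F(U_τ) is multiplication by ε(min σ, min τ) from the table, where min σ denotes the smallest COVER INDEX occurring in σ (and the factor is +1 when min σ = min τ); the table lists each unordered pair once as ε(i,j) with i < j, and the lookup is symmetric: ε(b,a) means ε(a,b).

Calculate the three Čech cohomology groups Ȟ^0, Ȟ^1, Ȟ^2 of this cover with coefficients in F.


Ȟ^0(U;F) ≅ 0,  Ȟ^1(U;F) ≅ Z/2,  Ȟ^2(U;F) ≅ 0

cover nerve:
  U12={p,z} U15={w} U23={t} U34={u,x} U45={v}
C dims 5,5; δ0: rk 5, SNF 1^4·2
Ȟ^0: (5−5)−0=0 ⇒ 0
Ȟ^1: (5−0)−5=0 plus torsion [2] ⇒ Z/2
Ȟ^2: (0−0)−0=0 ⇒ 0


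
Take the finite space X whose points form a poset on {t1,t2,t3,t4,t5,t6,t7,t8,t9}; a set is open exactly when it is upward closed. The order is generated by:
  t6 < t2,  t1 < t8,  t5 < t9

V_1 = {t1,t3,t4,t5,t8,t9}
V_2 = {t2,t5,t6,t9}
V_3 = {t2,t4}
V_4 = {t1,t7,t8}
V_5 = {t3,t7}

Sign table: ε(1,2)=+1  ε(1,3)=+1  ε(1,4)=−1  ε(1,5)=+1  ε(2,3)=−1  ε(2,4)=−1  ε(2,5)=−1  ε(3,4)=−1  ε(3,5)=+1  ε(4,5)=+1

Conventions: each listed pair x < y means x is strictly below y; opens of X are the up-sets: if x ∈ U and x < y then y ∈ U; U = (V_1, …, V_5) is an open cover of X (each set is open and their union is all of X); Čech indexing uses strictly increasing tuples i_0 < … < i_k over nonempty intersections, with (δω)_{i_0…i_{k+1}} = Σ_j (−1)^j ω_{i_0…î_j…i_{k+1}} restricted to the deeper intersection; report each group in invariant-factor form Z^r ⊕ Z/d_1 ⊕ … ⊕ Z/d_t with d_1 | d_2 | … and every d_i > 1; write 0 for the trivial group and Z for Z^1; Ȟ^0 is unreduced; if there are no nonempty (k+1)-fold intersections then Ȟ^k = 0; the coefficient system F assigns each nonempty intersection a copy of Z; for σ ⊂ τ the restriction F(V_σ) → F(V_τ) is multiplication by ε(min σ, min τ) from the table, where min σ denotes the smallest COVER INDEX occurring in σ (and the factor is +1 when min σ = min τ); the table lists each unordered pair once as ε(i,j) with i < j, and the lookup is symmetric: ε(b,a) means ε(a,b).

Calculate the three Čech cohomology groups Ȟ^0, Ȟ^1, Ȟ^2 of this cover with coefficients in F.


nonempty overlaps:
  V12={t5,t9} V13={t4} V14={t1,t8} V15={t3} V23={t2} V45={t7}
C dims 5,6; δ0: rk 5, SNF 1^4·2
degree 0: 5−5−0 = 0 → Ȟ^0 ≅ 0
degree 1: 6−0−5 = 1 plus torsion [2] → Ȟ^1 ≅ Z ⊕ Z/2
degree 2: 0−0−0 = 0 → Ȟ^2 ≅ 0

Ȟ^0 = 0,  Ȟ^1 = Z ⊕ Z/2,  Ȟ^2 = 0
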